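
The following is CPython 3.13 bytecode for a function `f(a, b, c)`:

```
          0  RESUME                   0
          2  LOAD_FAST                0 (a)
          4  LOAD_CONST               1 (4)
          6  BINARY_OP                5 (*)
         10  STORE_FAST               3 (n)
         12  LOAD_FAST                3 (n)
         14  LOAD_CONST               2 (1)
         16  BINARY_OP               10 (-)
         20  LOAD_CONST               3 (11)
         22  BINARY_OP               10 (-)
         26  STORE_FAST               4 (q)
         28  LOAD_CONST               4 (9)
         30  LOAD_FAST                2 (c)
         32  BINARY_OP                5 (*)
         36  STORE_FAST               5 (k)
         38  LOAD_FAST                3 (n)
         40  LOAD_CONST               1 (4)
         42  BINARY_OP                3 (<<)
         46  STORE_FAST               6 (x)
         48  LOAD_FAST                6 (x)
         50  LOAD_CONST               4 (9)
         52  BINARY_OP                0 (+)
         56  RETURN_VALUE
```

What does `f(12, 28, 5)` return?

777

LOAD_FAST a → push 12. Stack: [12]
LOAD_CONST → push 4. Stack: [12, 4]
BINARY_OP * → 12 * 4 = 48. Stack: [48]
STORE_FAST n → n=48. Stack: []
LOAD_FAST n → push 48. Stack: [48]
LOAD_CONST → push 1. Stack: [48, 1]
BINARY_OP - → 48 - 1 = 47. Stack: [47]
LOAD_CONST → push 11. Stack: [47, 11]
BINARY_OP - → 47 - 11 = 36. Stack: [36]
STORE_FAST q → q=36. Stack: []
LOAD_CONST → push 9. Stack: [9]
LOAD_FAST c → push 5. Stack: [9, 5]
BINARY_OP * → 9 * 5 = 45. Stack: [45]
STORE_FAST k → k=45. Stack: []
LOAD_FAST n → push 48. Stack: [48]
LOAD_CONST → push 4. Stack: [48, 4]
BINARY_OP << → 48 << 4 = 768. Stack: [768]
STORE_FAST x → x=768. Stack: []
LOAD_FAST x → push 768. Stack: [768]
LOAD_CONST → push 9. Stack: [768, 9]
BINARY_OP + → 768 + 9 = 777. Stack: [777]
RETURN_VALUE → return 777.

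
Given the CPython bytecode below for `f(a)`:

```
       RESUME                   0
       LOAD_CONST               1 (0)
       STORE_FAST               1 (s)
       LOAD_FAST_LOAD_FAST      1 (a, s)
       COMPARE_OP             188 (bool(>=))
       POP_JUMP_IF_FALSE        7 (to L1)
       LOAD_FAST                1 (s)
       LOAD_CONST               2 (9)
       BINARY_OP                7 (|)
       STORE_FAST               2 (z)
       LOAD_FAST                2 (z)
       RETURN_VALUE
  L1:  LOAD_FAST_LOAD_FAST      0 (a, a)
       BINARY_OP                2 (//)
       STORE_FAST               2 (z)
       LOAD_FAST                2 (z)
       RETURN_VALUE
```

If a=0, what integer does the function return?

9

LOAD_CONST → push 0. Stack: [0]
STORE_FAST s → s=0. Stack: []
LOAD_FAST_LOAD_FAST a,s → push 0,0. Stack: [0, 0]
COMPARE_OP bool(>=) → 0 vs 0 = True. Stack: [True]
POP_JUMP_IF_FALSE → pop True; no jump. Stack: []
LOAD_FAST s → push 0. Stack: [0]
LOAD_CONST → push 9. Stack: [0, 9]
BINARY_OP | → 0 | 9 = 9. Stack: [9]
STORE_FAST z → z=9. Stack: []
LOAD_FAST z → push 9. Stack: [9]
RETURN_VALUE → return 9.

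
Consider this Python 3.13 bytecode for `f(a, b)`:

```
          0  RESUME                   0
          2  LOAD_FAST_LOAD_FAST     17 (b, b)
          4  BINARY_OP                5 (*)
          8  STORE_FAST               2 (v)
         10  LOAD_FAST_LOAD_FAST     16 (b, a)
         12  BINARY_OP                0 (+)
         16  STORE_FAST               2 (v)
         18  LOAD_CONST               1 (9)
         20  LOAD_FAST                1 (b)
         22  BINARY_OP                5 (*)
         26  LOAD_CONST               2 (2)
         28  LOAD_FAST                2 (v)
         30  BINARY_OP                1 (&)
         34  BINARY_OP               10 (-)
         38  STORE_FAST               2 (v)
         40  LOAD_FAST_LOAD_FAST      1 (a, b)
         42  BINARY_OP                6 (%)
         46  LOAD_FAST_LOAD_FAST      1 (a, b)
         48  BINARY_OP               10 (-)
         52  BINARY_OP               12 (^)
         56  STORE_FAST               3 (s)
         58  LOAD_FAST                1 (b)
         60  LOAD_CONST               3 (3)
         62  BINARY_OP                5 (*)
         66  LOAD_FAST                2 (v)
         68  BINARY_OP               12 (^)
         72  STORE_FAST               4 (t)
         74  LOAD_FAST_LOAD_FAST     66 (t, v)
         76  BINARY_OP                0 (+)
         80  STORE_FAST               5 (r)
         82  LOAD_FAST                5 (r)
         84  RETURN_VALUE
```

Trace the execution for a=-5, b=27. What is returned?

LOAD_FAST_LOAD_FAST b,b → push 27,27. Stack: [27, 27]
BINARY_OP * → 27 * 27 = 729. Stack: [729]
STORE_FAST v → v=729. Stack: []
LOAD_FAST_LOAD_FAST b,a → push 27,-5. Stack: [27, -5]
BINARY_OP + → 27 + -5 = 22. Stack: [22]
STORE_FAST v → v=22. Stack: []
LOAD_CONST → push 9. Stack: [9]
LOAD_FAST b → push 27. Stack: [9, 27]
BINARY_OP * → 9 * 27 = 243. Stack: [243]
LOAD_CONST → push 2. Stack: [243, 2]
LOAD_FAST v → push 22. Stack: [243, 2, 22]
BINARY_OP & → 2 & 22 = 2. Stack: [243, 2]
BINARY_OP - → 243 - 2 = 241. Stack: [241]
STORE_FAST v → v=241. Stack: []
LOAD_FAST_LOAD_FAST a,b → push -5,27. Stack: [-5, 27]
BINARY_OP % → -5 % 27 = 22. Stack: [22]
LOAD_FAST_LOAD_FAST a,b → push -5,27. Stack: [22, -5, 27]
BINARY_OP - → -5 - 27 = -32. Stack: [22, -32]
BINARY_OP ^ → 22 ^ -32 = -10. Stack: [-10]
STORE_FAST s → s=-10. Stack: []
LOAD_FAST b → push 27. Stack: [27]
LOAD_CONST → push 3. Stack: [27, 3]
BINARY_OP * → 27 * 3 = 81. Stack: [81]
LOAD_FAST v → push 241. Stack: [81, 241]
BINARY_OP ^ → 81 ^ 241 = 160. Stack: [160]
STORE_FAST t → t=160. Stack: []
LOAD_FAST_LOAD_FAST t,v → push 160,241. Stack: [160, 241]
BINARY_OP + → 160 + 241 = 401. Stack: [401]
STORE_FAST r → r=401. Stack: []
LOAD_FAST r → push 401. Stack: [401]
RETURN_VALUE → return 401.

401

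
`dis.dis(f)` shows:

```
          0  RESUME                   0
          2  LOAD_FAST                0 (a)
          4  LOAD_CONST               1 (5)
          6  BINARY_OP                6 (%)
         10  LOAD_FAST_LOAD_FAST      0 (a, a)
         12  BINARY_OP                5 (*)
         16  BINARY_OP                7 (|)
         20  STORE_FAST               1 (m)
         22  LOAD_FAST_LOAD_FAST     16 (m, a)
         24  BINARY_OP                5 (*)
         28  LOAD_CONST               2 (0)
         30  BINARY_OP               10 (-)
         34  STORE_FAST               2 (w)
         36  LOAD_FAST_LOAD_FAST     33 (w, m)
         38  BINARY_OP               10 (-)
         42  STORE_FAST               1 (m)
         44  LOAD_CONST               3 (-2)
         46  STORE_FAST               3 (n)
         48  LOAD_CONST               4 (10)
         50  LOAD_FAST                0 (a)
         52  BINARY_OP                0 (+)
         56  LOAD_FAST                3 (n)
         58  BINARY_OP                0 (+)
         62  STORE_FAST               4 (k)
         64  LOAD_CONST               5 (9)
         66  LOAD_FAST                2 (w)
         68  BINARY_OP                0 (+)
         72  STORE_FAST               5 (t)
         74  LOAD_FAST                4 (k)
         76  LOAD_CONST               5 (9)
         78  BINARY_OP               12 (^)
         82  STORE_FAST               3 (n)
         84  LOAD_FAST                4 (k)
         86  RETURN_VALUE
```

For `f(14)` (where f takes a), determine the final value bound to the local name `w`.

LOAD_FAST a → push 14. Stack: [14]
LOAD_CONST → push 5. Stack: [14, 5]
BINARY_OP % → 14 % 5 = 4. Stack: [4]
LOAD_FAST_LOAD_FAST a,a → push 14,14. Stack: [4, 14, 14]
BINARY_OP * → 14 * 14 = 196. Stack: [4, 196]
BINARY_OP | → 4 | 196 = 196. Stack: [196]
STORE_FAST m → m=196. Stack: []
LOAD_FAST_LOAD_FAST m,a → push 196,14. Stack: [196, 14]
BINARY_OP * → 196 * 14 = 2744. Stack: [2744]
LOAD_CONST → push 0. Stack: [2744, 0]
BINARY_OP - → 2744 - 0 = 2744. Stack: [2744]
STORE_FAST w → w=2744. Stack: []
LOAD_FAST_LOAD_FAST w,m → push 2744,196. Stack: [2744, 196]
BINARY_OP - → 2744 - 196 = 2548. Stack: [2548]
STORE_FAST m → m=2548. Stack: []
LOAD_CONST → push -2. Stack: [-2]
STORE_FAST n → n=-2. Stack: []
LOAD_CONST → push 10. Stack: [10]
LOAD_FAST a → push 14. Stack: [10, 14]
BINARY_OP + → 10 + 14 = 24. Stack: [24]
LOAD_FAST n → push -2. Stack: [24, -2]
BINARY_OP + → 24 + -2 = 22. Stack: [22]
STORE_FAST k → k=22. Stack: []
LOAD_CONST → push 9. Stack: [9]
LOAD_FAST w → push 2744. Stack: [9, 2744]
BINARY_OP + → 9 + 2744 = 2753. Stack: [2753]
STORE_FAST t → t=2753. Stack: []
LOAD_FAST k → push 22. Stack: [22]
LOAD_CONST → push 9. Stack: [22, 9]
BINARY_OP ^ → 22 ^ 9 = 31. Stack: [31]
STORE_FAST n → n=31. Stack: []
LOAD_FAST k → push 22. Stack: [22]
RETURN_VALUE → return 22.

2744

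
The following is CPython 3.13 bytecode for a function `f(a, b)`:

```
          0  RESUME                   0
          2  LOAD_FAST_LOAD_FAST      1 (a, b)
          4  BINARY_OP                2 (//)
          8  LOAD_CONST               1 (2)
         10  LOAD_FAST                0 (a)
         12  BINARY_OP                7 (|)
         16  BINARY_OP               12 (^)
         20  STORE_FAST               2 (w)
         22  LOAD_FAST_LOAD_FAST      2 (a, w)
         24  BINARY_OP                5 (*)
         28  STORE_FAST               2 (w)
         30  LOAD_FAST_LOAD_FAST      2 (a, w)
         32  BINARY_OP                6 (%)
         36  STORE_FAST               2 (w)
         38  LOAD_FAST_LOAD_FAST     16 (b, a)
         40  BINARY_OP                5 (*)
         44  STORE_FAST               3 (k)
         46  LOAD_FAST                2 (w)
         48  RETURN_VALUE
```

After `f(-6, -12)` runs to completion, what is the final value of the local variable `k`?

72

LOAD_FAST_LOAD_FAST a,b → push -6,-12. Stack: [-6, -12]
BINARY_OP // → -6 // -12 = 0. Stack: [0]
LOAD_CONST → push 2. Stack: [0, 2]
LOAD_FAST a → push -6. Stack: [0, 2, -6]
BINARY_OP | → 2 | -6 = -6. Stack: [0, -6]
BINARY_OP ^ → 0 ^ -6 = -6. Stack: [-6]
STORE_FAST w → w=-6. Stack: []
LOAD_FAST_LOAD_FAST a,w → push -6,-6. Stack: [-6, -6]
BINARY_OP * → -6 * -6 = 36. Stack: [36]
STORE_FAST w → w=36. Stack: []
LOAD_FAST_LOAD_FAST a,w → push -6,36. Stack: [-6, 36]
BINARY_OP % → -6 % 36 = 30. Stack: [30]
STORE_FAST w → w=30. Stack: []
LOAD_FAST_LOAD_FAST b,a → push -12,-6. Stack: [-12, -6]
BINARY_OP * → -12 * -6 = 72. Stack: [72]
STORE_FAST k → k=72. Stack: []
LOAD_FAST w → push 30. Stack: [30]
RETURN_VALUE → return 30.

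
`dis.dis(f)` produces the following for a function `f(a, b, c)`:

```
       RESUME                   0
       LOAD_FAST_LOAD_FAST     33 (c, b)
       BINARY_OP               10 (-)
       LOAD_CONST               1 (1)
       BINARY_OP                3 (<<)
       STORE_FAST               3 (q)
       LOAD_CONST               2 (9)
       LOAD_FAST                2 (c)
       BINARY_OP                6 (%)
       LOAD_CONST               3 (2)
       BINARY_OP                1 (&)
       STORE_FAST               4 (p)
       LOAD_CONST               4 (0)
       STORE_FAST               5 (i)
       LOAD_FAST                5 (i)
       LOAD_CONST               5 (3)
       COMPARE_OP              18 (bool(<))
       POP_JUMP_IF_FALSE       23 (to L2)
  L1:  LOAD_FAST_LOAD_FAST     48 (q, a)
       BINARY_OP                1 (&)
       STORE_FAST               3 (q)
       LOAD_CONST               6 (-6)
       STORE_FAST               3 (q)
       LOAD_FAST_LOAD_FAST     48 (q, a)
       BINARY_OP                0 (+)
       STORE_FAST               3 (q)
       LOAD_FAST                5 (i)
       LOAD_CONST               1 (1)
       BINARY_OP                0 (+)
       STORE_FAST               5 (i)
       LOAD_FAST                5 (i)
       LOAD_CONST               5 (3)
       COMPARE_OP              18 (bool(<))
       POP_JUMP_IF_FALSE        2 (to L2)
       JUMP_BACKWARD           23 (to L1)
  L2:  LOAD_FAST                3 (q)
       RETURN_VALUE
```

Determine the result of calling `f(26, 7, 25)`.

20

LOAD_FAST_LOAD_FAST c,b → push 25,7
BINARY_OP - → 25 - 7 = 18
LOAD_CONST → push 1
BINARY_OP << → 18 << 1 = 36
STORE_FAST q → q=36
LOAD_CONST → push 9
LOAD_FAST c → push 25
BINARY_OP % → 9 % 25 = 9
LOAD_CONST → push 2
BINARY_OP & → 9 & 2 = 0
STORE_FAST p → p=0
LOAD_CONST → push 0
STORE_FAST i → i=0
LOAD_FAST i → push 0
LOAD_CONST → push 3
COMPARE_OP bool(<) → 0 vs 3 = True
POP_JUMP_IF_FALSE → pop True; no jump
LOAD_FAST_LOAD_FAST q,a → push 36,26
BINARY_OP & → 36 & 26 = 0
STORE_FAST q → q=0
LOAD_CONST → push -6
STORE_FAST q → q=-6
LOAD_FAST_LOAD_FAST q,a → push -6,26
BINARY_OP + → -6 + 26 = 20
STORE_FAST q → q=20
LOAD_FAST i → push 0
LOAD_CONST → push 1
BINARY_OP + → 0 + 1 = 1
STORE_FAST i → i=1
LOAD_FAST i → push 1
LOAD_CONST → push 3
COMPARE_OP bool(<) → 1 vs 3 = True
POP_JUMP_IF_FALSE → pop True; no jump
LOAD_FAST_LOAD_FAST q,a → push 20,26
BINARY_OP & → 20 & 26 = 16
STORE_FAST q → q=16
LOAD_CONST → push -6
STORE_FAST q → q=-6
LOAD_FAST_LOAD_FAST q,a → push -6,26
BINARY_OP + → -6 + 26 = 20
STORE_FAST q → q=20
LOAD_FAST i → push 1
LOAD_CONST → push 1
BINARY_OP + → 1 + 1 = 2
STORE_FAST i → i=2
LOAD_FAST i → push 2
LOAD_CONST → push 3
COMPARE_OP bool(<) → 2 vs 3 = True
POP_JUMP_IF_FALSE → pop True; no jump
LOAD_FAST_LOAD_FAST q,a → push 20,26
BINARY_OP & → 20 & 26 = 16
STORE_FAST q → q=16
LOAD_CONST → push -6
STORE_FAST q → q=-6
LOAD_FAST_LOAD_FAST q,a → push -6,26
BINARY_OP + → -6 + 26 = 20
STORE_FAST q → q=20
LOAD_FAST i → push 2
LOAD_CONST → push 1
BINARY_OP + → 2 + 1 = 3
STORE_FAST i → i=3
LOAD_FAST i → push 3
LOAD_CONST → push 3
COMPARE_OP bool(<) → 3 vs 3 = False
POP_JUMP_IF_FALSE → pop False; jump
LOAD_FAST q → push 20
RETURN_VALUE → return 20.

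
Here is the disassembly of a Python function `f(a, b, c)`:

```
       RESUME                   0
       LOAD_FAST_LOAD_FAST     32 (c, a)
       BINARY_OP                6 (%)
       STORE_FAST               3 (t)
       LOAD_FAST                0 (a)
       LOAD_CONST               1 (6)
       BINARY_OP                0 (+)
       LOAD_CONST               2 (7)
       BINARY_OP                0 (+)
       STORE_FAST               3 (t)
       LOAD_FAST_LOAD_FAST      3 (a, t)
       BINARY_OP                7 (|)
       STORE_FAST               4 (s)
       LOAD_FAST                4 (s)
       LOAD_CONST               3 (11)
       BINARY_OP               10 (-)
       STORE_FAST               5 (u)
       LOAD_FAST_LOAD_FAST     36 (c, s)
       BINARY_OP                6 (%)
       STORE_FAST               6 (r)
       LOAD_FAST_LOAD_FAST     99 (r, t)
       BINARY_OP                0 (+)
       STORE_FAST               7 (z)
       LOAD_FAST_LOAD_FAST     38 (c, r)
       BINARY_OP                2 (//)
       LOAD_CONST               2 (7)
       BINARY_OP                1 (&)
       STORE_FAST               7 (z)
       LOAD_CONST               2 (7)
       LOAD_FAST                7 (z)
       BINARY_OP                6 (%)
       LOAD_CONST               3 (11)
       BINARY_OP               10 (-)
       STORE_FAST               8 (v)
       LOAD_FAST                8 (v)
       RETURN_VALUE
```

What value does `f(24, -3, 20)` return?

-11

LOAD_FAST_LOAD_FAST c,a → push 20,24. Stack: [20, 24]
BINARY_OP % → 20 % 24 = 20. Stack: [20]
STORE_FAST t → t=20. Stack: []
LOAD_FAST a → push 24. Stack: [24]
LOAD_CONST → push 6. Stack: [24, 6]
BINARY_OP + → 24 + 6 = 30. Stack: [30]
LOAD_CONST → push 7. Stack: [30, 7]
BINARY_OP + → 30 + 7 = 37. Stack: [37]
STORE_FAST t → t=37. Stack: []
LOAD_FAST_LOAD_FAST a,t → push 24,37. Stack: [24, 37]
BINARY_OP | → 24 | 37 = 61. Stack: [61]
STORE_FAST s → s=61. Stack: []
LOAD_FAST s → push 61. Stack: [61]
LOAD_CONST → push 11. Stack: [61, 11]
BINARY_OP - → 61 - 11 = 50. Stack: [50]
STORE_FAST u → u=50. Stack: []
LOAD_FAST_LOAD_FAST c,s → push 20,61. Stack: [20, 61]
BINARY_OP % → 20 % 61 = 20. Stack: [20]
STORE_FAST r → r=20. Stack: []
LOAD_FAST_LOAD_FAST r,t → push 20,37. Stack: [20, 37]
BINARY_OP + → 20 + 37 = 57. Stack: [57]
STORE_FAST z → z=57. Stack: []
LOAD_FAST_LOAD_FAST c,r → push 20,20. Stack: [20, 20]
BINARY_OP // → 20 // 20 = 1. Stack: [1]
LOAD_CONST → push 7. Stack: [1, 7]
BINARY_OP & → 1 & 7 = 1. Stack: [1]
STORE_FAST z → z=1. Stack: []
LOAD_CONST → push 7. Stack: [7]
LOAD_FAST z → push 1. Stack: [7, 1]
BINARY_OP % → 7 % 1 = 0. Stack: [0]
LOAD_CONST → push 11. Stack: [0, 11]
BINARY_OP - → 0 - 11 = -11. Stack: [-11]
STORE_FAST v → v=-11. Stack: []
LOAD_FAST v → push -11. Stack: [-11]
RETURN_VALUE → return -11.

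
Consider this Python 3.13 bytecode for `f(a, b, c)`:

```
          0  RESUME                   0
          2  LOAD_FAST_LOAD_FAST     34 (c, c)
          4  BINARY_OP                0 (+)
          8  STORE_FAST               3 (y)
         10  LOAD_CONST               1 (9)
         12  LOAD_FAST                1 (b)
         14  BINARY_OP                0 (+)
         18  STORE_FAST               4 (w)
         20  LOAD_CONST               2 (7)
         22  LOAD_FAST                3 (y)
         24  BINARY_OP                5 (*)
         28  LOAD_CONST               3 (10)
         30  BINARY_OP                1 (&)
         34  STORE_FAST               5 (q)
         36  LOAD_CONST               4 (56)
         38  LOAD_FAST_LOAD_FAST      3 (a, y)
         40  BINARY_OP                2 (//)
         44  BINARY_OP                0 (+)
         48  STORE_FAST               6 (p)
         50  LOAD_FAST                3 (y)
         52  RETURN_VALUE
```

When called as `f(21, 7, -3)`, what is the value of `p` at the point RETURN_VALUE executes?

52

LOAD_FAST_LOAD_FAST c,c → push -3,-3. Stack: [-3, -3]
BINARY_OP + → -3 + -3 = -6. Stack: [-6]
STORE_FAST y → y=-6. Stack: []
LOAD_CONST → push 9. Stack: [9]
LOAD_FAST b → push 7. Stack: [9, 7]
BINARY_OP + → 9 + 7 = 16. Stack: [16]
STORE_FAST w → w=16. Stack: []
LOAD_CONST → push 7. Stack: [7]
LOAD_FAST y → push -6. Stack: [7, -6]
BINARY_OP * → 7 * -6 = -42. Stack: [-42]
LOAD_CONST → push 10. Stack: [-42, 10]
BINARY_OP & → -42 & 10 = 2. Stack: [2]
STORE_FAST q → q=2. Stack: []
LOAD_CONST → push 56. Stack: [56]
LOAD_FAST_LOAD_FAST a,y → push 21,-6. Stack: [56, 21, -6]
BINARY_OP // → 21 // -6 = -4. Stack: [56, -4]
BINARY_OP + → 56 + -4 = 52. Stack: [52]
STORE_FAST p → p=52. Stack: []
LOAD_FAST y → push -6. Stack: [-6]
RETURN_VALUE → return -6.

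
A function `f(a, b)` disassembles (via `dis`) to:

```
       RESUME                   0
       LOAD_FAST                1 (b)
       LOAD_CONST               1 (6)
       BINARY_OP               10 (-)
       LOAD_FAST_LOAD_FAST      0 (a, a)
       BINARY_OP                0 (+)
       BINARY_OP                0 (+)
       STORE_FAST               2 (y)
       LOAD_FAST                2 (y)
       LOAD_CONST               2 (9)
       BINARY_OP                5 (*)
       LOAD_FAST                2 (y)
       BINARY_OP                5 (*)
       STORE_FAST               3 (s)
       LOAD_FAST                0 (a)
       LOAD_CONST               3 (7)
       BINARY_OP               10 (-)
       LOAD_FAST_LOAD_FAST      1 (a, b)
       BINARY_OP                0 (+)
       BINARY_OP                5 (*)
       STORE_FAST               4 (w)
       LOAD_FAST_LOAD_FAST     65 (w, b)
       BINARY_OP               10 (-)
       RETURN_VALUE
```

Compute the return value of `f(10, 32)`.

94

LOAD_FAST b → push 32. Stack: [32]
LOAD_CONST → push 6. Stack: [32, 6]
BINARY_OP - → 32 - 6 = 26. Stack: [26]
LOAD_FAST_LOAD_FAST a,a → push 10,10. Stack: [26, 10, 10]
BINARY_OP + → 10 + 10 = 20. Stack: [26, 20]
BINARY_OP + → 26 + 20 = 46. Stack: [46]
STORE_FAST y → y=46. Stack: []
LOAD_FAST y → push 46. Stack: [46]
LOAD_CONST → push 9. Stack: [46, 9]
BINARY_OP * → 46 * 9 = 414. Stack: [414]
LOAD_FAST y → push 46. Stack: [414, 46]
BINARY_OP * → 414 * 46 = 19044. Stack: [19044]
STORE_FAST s → s=19044. Stack: []
LOAD_FAST a → push 10. Stack: [10]
LOAD_CONST → push 7. Stack: [10, 7]
BINARY_OP - → 10 - 7 = 3. Stack: [3]
LOAD_FAST_LOAD_FAST a,b → push 10,32. Stack: [3, 10, 32]
BINARY_OP + → 10 + 32 = 42. Stack: [3, 42]
BINARY_OP * → 3 * 42 = 126. Stack: [126]
STORE_FAST w → w=126. Stack: []
LOAD_FAST_LOAD_FAST w,b → push 126,32. Stack: [126, 32]
BINARY_OP - → 126 - 32 = 94. Stack: [94]
RETURN_VALUE → return 94.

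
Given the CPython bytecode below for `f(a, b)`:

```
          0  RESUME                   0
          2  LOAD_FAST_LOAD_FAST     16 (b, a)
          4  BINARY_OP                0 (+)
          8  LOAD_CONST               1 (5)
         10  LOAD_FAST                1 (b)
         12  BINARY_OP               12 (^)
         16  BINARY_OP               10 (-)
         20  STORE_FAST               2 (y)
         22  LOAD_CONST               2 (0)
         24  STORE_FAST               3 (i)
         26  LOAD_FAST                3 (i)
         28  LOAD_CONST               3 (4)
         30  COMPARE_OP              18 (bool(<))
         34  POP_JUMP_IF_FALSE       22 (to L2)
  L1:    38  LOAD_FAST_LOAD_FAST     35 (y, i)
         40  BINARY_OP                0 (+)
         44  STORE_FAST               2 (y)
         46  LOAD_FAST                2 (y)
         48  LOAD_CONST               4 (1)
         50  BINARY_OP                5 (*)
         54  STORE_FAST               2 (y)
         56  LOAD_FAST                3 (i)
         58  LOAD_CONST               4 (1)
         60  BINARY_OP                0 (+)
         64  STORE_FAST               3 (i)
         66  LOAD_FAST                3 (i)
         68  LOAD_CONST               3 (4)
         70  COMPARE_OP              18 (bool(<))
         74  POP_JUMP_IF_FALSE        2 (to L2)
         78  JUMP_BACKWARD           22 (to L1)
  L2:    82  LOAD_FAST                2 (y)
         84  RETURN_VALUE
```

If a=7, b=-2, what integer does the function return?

LOAD_FAST_LOAD_FAST b,a → push -2,7
BINARY_OP + → -2 + 7 = 5
LOAD_CONST → push 5
LOAD_FAST b → push -2
BINARY_OP ^ → 5 ^ -2 = -5
BINARY_OP - → 5 - -5 = 10
STORE_FAST y → y=10
LOAD_CONST → push 0
STORE_FAST i → i=0
LOAD_FAST i → push 0
LOAD_CONST → push 4
COMPARE_OP bool(<) → 0 vs 4 = True
POP_JUMP_IF_FALSE → pop True; no jump
LOAD_FAST_LOAD_FAST y,i → push 10,0
BINARY_OP + → 10 + 0 = 10
STORE_FAST y → y=10
LOAD_FAST y → push 10
LOAD_CONST → push 1
BINARY_OP * → 10 * 1 = 10
STORE_FAST y → y=10
LOAD_FAST i → push 0
LOAD_CONST → push 1
BINARY_OP + → 0 + 1 = 1
STORE_FAST i → i=1
LOAD_FAST i → push 1
LOAD_CONST → push 4
COMPARE_OP bool(<) → 1 vs 4 = True
POP_JUMP_IF_FALSE → pop True; no jump
LOAD_FAST_LOAD_FAST y,i → push 10,1
BINARY_OP + → 10 + 1 = 11
STORE_FAST y → y=11
LOAD_FAST y → push 11
LOAD_CONST → push 1
BINARY_OP * → 11 * 1 = 11
STORE_FAST y → y=11
LOAD_FAST i → push 1
LOAD_CONST → push 1
BINARY_OP + → 1 + 1 = 2
STORE_FAST i → i=2
LOAD_FAST i → push 2
LOAD_CONST → push 4
COMPARE_OP bool(<) → 2 vs 4 = True
POP_JUMP_IF_FALSE → pop True; no jump
LOAD_FAST_LOAD_FAST y,i → push 11,2
BINARY_OP + → 11 + 2 = 13
STORE_FAST y → y=13
LOAD_FAST y → push 13
LOAD_CONST → push 1
BINARY_OP * → 13 * 1 = 13
STORE_FAST y → y=13
LOAD_FAST i → push 2
LOAD_CONST → push 1
BINARY_OP + → 2 + 1 = 3
STORE_FAST i → i=3
LOAD_FAST i → push 3
LOAD_CONST → push 4
COMPARE_OP bool(<) → 3 vs 4 = True
POP_JUMP_IF_FALSE → pop True; no jump
LOAD_FAST_LOAD_FAST y,i → push 13,3
BINARY_OP + → 13 + 3 = 16
STORE_FAST y → y=16
LOAD_FAST y → push 16
LOAD_CONST → push 1
BINARY_OP * → 16 * 1 = 16
STORE_FAST y → y=16
LOAD_FAST i → push 3
LOAD_CONST → push 1
BINARY_OP + → 3 + 1 = 4
STORE_FAST i → i=4
LOAD_FAST i → push 4
LOAD_CONST → push 4
COMPARE_OP bool(<) → 4 vs 4 = False
POP_JUMP_IF_FALSE → pop False; jump
LOAD_FAST y → push 16
RETURN_VALUE → return 16.

16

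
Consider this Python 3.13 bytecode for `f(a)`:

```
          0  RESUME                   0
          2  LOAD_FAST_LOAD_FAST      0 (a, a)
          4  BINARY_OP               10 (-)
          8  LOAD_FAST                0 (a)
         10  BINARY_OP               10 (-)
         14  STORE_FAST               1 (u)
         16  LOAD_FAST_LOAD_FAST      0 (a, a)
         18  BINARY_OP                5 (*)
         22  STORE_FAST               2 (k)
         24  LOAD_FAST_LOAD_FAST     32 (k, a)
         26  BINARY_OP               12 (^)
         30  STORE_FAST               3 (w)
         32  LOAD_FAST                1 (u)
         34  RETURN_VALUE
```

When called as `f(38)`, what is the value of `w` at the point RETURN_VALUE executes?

1410

LOAD_FAST_LOAD_FAST a,a → push 38,38. Stack: [38, 38]
BINARY_OP - → 38 - 38 = 0. Stack: [0]
LOAD_FAST a → push 38. Stack: [0, 38]
BINARY_OP - → 0 - 38 = -38. Stack: [-38]
STORE_FAST u → u=-38. Stack: []
LOAD_FAST_LOAD_FAST a,a → push 38,38. Stack: [38, 38]
BINARY_OP * → 38 * 38 = 1444. Stack: [1444]
STORE_FAST k → k=1444. Stack: []
LOAD_FAST_LOAD_FAST k,a → push 1444,38. Stack: [1444, 38]
BINARY_OP ^ → 1444 ^ 38 = 1410. Stack: [1410]
STORE_FAST w → w=1410. Stack: []
LOAD_FAST u → push -38. Stack: [-38]
RETURN_VALUE → return -38.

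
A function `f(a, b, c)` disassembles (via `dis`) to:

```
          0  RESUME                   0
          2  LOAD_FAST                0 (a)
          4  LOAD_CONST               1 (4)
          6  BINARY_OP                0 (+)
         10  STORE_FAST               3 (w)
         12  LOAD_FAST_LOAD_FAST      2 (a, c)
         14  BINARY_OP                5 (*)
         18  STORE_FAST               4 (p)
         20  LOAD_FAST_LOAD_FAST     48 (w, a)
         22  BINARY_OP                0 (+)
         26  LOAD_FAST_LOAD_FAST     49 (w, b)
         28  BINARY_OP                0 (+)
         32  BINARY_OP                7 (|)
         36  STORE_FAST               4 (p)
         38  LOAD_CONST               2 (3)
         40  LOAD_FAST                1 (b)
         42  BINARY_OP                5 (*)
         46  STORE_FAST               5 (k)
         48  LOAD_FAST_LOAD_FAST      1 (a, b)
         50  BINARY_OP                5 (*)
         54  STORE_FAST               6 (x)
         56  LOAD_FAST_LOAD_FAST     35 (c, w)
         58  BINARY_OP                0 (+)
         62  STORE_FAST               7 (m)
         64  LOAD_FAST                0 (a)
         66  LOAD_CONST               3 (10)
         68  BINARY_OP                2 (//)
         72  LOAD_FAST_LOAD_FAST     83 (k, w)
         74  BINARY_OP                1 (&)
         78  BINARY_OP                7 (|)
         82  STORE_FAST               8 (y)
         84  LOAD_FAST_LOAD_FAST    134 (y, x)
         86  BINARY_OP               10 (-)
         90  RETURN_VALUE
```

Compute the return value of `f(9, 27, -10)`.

-242

LOAD_FAST a → push 9. Stack: [9]
LOAD_CONST → push 4. Stack: [9, 4]
BINARY_OP + → 9 + 4 = 13. Stack: [13]
STORE_FAST w → w=13. Stack: []
LOAD_FAST_LOAD_FAST a,c → push 9,-10. Stack: [9, -10]
BINARY_OP * → 9 * -10 = -90. Stack: [-90]
STORE_FAST p → p=-90. Stack: []
LOAD_FAST_LOAD_FAST w,a → push 13,9. Stack: [13, 9]
BINARY_OP + → 13 + 9 = 22. Stack: [22]
LOAD_FAST_LOAD_FAST w,b → push 13,27. Stack: [22, 13, 27]
BINARY_OP + → 13 + 27 = 40. Stack: [22, 40]
BINARY_OP | → 22 | 40 = 62. Stack: [62]
STORE_FAST p → p=62. Stack: []
LOAD_CONST → push 3. Stack: [3]
LOAD_FAST b → push 27. Stack: [3, 27]
BINARY_OP * → 3 * 27 = 81. Stack: [81]
STORE_FAST k → k=81. Stack: []
LOAD_FAST_LOAD_FAST a,b → push 9,27. Stack: [9, 27]
BINARY_OP * → 9 * 27 = 243. Stack: [243]
STORE_FAST x → x=243. Stack: []
LOAD_FAST_LOAD_FAST c,w → push -10,13. Stack: [-10, 13]
BINARY_OP + → -10 + 13 = 3. Stack: [3]
STORE_FAST m → m=3. Stack: []
LOAD_FAST a → push 9. Stack: [9]
LOAD_CONST → push 10. Stack: [9, 10]
BINARY_OP // → 9 // 10 = 0. Stack: [0]
LOAD_FAST_LOAD_FAST k,w → push 81,13. Stack: [0, 81, 13]
BINARY_OP & → 81 & 13 = 1. Stack: [0, 1]
BINARY_OP | → 0 | 1 = 1. Stack: [1]
STORE_FAST y → y=1. Stack: []
LOAD_FAST_LOAD_FAST y,x → push 1,243. Stack: [1, 243]
BINARY_OP - → 1 - 243 = -242. Stack: [-242]
RETURN_VALUE → return -242.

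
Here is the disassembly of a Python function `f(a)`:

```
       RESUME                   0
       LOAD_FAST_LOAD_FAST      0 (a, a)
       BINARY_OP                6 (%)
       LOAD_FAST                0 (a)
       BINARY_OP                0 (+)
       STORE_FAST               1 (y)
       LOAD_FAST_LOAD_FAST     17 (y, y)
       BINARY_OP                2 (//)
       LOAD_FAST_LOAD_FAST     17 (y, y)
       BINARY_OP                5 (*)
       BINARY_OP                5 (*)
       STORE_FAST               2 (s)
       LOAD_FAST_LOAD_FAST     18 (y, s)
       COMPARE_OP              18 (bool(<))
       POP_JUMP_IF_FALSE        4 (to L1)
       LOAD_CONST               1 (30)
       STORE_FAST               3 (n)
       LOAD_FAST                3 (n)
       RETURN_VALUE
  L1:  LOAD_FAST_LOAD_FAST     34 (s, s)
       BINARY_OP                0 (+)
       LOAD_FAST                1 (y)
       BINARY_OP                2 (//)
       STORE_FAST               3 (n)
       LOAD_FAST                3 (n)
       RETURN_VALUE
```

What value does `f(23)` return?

LOAD_FAST_LOAD_FAST a,a → push 23,23. Stack: [23, 23]
BINARY_OP % → 23 % 23 = 0. Stack: [0]
LOAD_FAST a → push 23. Stack: [0, 23]
BINARY_OP + → 0 + 23 = 23. Stack: [23]
STORE_FAST y → y=23. Stack: []
LOAD_FAST_LOAD_FAST y,y → push 23,23. Stack: [23, 23]
BINARY_OP // → 23 // 23 = 1. Stack: [1]
LOAD_FAST_LOAD_FAST y,y → push 23,23. Stack: [1, 23, 23]
BINARY_OP * → 23 * 23 = 529. Stack: [1, 529]
BINARY_OP * → 1 * 529 = 529. Stack: [529]
STORE_FAST s → s=529. Stack: []
LOAD_FAST_LOAD_FAST y,s → push 23,529. Stack: [23, 529]
COMPARE_OP bool(<) → 23 vs 529 = True. Stack: [True]
POP_JUMP_IF_FALSE → pop True; no jump. Stack: []
LOAD_CONST → push 30. Stack: [30]
STORE_FAST n → n=30. Stack: []
LOAD_FAST n → push 30. Stack: [30]
RETURN_VALUE → return 30.

30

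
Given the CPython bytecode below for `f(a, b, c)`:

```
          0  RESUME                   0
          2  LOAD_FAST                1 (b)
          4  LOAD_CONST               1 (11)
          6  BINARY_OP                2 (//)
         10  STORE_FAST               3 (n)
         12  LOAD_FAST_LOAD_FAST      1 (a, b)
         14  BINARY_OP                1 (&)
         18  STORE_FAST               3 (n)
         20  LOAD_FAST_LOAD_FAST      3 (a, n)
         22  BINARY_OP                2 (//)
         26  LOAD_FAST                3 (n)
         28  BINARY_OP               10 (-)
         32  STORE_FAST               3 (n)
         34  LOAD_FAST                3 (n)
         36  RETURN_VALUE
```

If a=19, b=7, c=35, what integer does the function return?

3

LOAD_FAST b → push 7. Stack: [7]
LOAD_CONST → push 11. Stack: [7, 11]
BINARY_OP // → 7 // 11 = 0. Stack: [0]
STORE_FAST n → n=0. Stack: []
LOAD_FAST_LOAD_FAST a,b → push 19,7. Stack: [19, 7]
BINARY_OP & → 19 & 7 = 3. Stack: [3]
STORE_FAST n → n=3. Stack: []
LOAD_FAST_LOAD_FAST a,n → push 19,3. Stack: [19, 3]
BINARY_OP // → 19 // 3 = 6. Stack: [6]
LOAD_FAST n → push 3. Stack: [6, 3]
BINARY_OP - → 6 - 3 = 3. Stack: [3]
STORE_FAST n → n=3. Stack: []
LOAD_FAST n → push 3. Stack: [3]
RETURN_VALUE → return 3.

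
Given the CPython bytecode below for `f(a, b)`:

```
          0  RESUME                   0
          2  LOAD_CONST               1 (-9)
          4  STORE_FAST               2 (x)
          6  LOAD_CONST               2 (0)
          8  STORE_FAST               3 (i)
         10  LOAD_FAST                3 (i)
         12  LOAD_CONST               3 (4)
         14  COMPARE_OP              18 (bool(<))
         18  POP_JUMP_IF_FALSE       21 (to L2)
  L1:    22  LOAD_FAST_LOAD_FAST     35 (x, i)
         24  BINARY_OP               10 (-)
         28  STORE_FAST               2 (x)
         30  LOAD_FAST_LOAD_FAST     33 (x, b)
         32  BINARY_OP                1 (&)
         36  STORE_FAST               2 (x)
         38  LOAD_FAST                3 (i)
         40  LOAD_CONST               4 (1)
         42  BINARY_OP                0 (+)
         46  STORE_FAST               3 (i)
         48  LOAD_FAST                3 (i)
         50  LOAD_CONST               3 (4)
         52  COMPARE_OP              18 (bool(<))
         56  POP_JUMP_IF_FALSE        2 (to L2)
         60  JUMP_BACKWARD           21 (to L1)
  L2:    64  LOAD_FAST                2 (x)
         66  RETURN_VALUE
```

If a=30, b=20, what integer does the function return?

LOAD_CONST → push -9
STORE_FAST x → x=-9
LOAD_CONST → push 0
STORE_FAST i → i=0
LOAD_FAST i → push 0
LOAD_CONST → push 4
COMPARE_OP bool(<) → 0 vs 4 = True
POP_JUMP_IF_FALSE → pop True; no jump
LOAD_FAST_LOAD_FAST x,i → push -9,0
BINARY_OP - → -9 - 0 = -9
STORE_FAST x → x=-9
LOAD_FAST_LOAD_FAST x,b → push -9,20
BINARY_OP & → -9 & 20 = 20
STORE_FAST x → x=20
LOAD_FAST i → push 0
LOAD_CONST → push 1
BINARY_OP + → 0 + 1 = 1
STORE_FAST i → i=1
LOAD_FAST i → push 1
LOAD_CONST → push 4
COMPARE_OP bool(<) → 1 vs 4 = True
POP_JUMP_IF_FALSE → pop True; no jump
LOAD_FAST_LOAD_FAST x,i → push 20,1
BINARY_OP - → 20 - 1 = 19
STORE_FAST x → x=19
LOAD_FAST_LOAD_FAST x,b → push 19,20
BINARY_OP & → 19 & 20 = 16
STORE_FAST x → x=16
LOAD_FAST i → push 1
LOAD_CONST → push 1
BINARY_OP + → 1 + 1 = 2
STORE_FAST i → i=2
LOAD_FAST i → push 2
LOAD_CONST → push 4
COMPARE_OP bool(<) → 2 vs 4 = True
POP_JUMP_IF_FALSE → pop True; no jump
LOAD_FAST_LOAD_FAST x,i → push 16,2
BINARY_OP - → 16 - 2 = 14
STORE_FAST x → x=14
LOAD_FAST_LOAD_FAST x,b → push 14,20
BINARY_OP & → 14 & 20 = 4
STORE_FAST x → x=4
LOAD_FAST i → push 2
LOAD_CONST → push 1
BINARY_OP + → 2 + 1 = 3
STORE_FAST i → i=3
LOAD_FAST i → push 3
LOAD_CONST → push 4
COMPARE_OP bool(<) → 3 vs 4 = True
POP_JUMP_IF_FALSE → pop True; no jump
LOAD_FAST_LOAD_FAST x,i → push 4,3
BINARY_OP - → 4 - 3 = 1
STORE_FAST x → x=1
LOAD_FAST_LOAD_FAST x,b → push 1,20
BINARY_OP & → 1 & 20 = 0
STORE_FAST x → x=0
LOAD_FAST i → push 3
LOAD_CONST → push 1
BINARY_OP + → 3 + 1 = 4
STORE_FAST i → i=4
LOAD_FAST i → push 4
LOAD_CONST → push 4
COMPARE_OP bool(<) → 4 vs 4 = False
POP_JUMP_IF_FALSE → pop False; jump
LOAD_FAST x → push 0
RETURN_VALUE → return 0.

0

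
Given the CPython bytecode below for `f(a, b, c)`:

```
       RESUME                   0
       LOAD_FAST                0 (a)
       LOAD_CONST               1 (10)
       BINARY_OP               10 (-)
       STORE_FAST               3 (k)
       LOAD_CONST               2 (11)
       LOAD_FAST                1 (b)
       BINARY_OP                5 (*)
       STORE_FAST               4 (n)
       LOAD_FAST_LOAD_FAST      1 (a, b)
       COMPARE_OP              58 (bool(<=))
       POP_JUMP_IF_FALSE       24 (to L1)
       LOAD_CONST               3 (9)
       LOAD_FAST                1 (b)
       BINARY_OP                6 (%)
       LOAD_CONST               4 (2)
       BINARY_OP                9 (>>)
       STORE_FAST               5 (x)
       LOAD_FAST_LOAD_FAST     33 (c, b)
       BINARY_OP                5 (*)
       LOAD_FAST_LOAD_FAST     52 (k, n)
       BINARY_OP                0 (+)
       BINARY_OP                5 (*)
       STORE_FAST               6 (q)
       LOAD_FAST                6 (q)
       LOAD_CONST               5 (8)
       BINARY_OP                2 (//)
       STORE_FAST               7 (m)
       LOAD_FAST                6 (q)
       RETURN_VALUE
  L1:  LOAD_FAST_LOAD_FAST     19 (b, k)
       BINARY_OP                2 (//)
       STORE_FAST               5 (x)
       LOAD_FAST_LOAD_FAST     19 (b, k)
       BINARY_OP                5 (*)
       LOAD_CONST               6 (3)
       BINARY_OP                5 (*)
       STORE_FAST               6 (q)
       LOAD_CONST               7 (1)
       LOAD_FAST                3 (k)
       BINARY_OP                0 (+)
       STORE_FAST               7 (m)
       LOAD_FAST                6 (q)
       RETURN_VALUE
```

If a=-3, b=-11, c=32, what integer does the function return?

LOAD_FAST a → push -3. Stack: [-3]
LOAD_CONST → push 10. Stack: [-3, 10]
BINARY_OP - → -3 - 10 = -13. Stack: [-13]
STORE_FAST k → k=-13. Stack: []
LOAD_CONST → push 11. Stack: [11]
LOAD_FAST b → push -11. Stack: [11, -11]
BINARY_OP * → 11 * -11 = -121. Stack: [-121]
STORE_FAST n → n=-121. Stack: []
LOAD_FAST_LOAD_FAST a,b → push -3,-11. Stack: [-3, -11]
COMPARE_OP bool(<=) → -3 vs -11 = False. Stack: [False]
POP_JUMP_IF_FALSE → pop False; jump. Stack: []
LOAD_FAST_LOAD_FAST b,k → push -11,-13. Stack: [-11, -13]
BINARY_OP // → -11 // -13 = 0. Stack: [0]
STORE_FAST x → x=0. Stack: []
LOAD_FAST_LOAD_FAST b,k → push -11,-13. Stack: [-11, -13]
BINARY_OP * → -11 * -13 = 143. Stack: [143]
LOAD_CONST → push 3. Stack: [143, 3]
BINARY_OP * → 143 * 3 = 429. Stack: [429]
STORE_FAST q → q=429. Stack: []
LOAD_CONST → push 1. Stack: [1]
LOAD_FAST k → push -13. Stack: [1, -13]
BINARY_OP + → 1 + -13 = -12. Stack: [-12]
STORE_FAST m → m=-12. Stack: []
LOAD_FAST q → push 429. Stack: [429]
RETURN_VALUE → return 429.

429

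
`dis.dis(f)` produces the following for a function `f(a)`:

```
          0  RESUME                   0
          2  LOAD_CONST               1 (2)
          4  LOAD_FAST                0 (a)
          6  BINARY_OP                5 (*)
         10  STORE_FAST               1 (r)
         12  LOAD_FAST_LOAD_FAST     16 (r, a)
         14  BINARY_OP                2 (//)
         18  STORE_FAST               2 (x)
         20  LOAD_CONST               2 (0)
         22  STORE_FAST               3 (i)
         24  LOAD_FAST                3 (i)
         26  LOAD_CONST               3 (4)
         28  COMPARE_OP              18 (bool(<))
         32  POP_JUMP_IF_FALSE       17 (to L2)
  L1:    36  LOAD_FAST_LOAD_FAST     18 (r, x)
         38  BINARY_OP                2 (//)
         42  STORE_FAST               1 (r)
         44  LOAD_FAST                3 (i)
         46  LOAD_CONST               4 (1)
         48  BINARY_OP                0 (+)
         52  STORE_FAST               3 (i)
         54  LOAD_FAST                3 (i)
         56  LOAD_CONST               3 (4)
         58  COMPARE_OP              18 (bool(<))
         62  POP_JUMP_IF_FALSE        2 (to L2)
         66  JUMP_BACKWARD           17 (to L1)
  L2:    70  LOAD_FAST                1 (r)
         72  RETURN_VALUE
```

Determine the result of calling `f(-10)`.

LOAD_CONST → push 2. Stack: [2]
LOAD_FAST a → push -10. Stack: [2, -10]
BINARY_OP * → 2 * -10 = -20. Stack: [-20]
STORE_FAST r → r=-20. Stack: []
LOAD_FAST_LOAD_FAST r,a → push -20,-10. Stack: [-20, -10]
BINARY_OP // → -20 // -10 = 2. Stack: [2]
STORE_FAST x → x=2. Stack: []
LOAD_CONST → push 0. Stack: [0]
STORE_FAST i → i=0. Stack: []
LOAD_FAST i → push 0. Stack: [0]
LOAD_CONST → push 4. Stack: [0, 4]
COMPARE_OP bool(<) → 0 vs 4 = True. Stack: [True]
POP_JUMP_IF_FALSE → pop True; no jump. Stack: []
LOAD_FAST_LOAD_FAST r,x → push -20,2. Stack: [-20, 2]
BINARY_OP // → -20 // 2 = -10. Stack: [-10]
STORE_FAST r → r=-10. Stack: []
LOAD_FAST i → push 0. Stack: [0]
LOAD_CONST → push 1. Stack: [0, 1]
BINARY_OP + → 0 + 1 = 1. Stack: [1]
STORE_FAST i → i=1. Stack: []
LOAD_FAST i → push 1. Stack: [1]
LOAD_CONST → push 4. Stack: [1, 4]
COMPARE_OP bool(<) → 1 vs 4 = True. Stack: [True]
POP_JUMP_IF_FALSE → pop True; no jump. Stack: []
LOAD_FAST_LOAD_FAST r,x → push -10,2. Stack: [-10, 2]
BINARY_OP // → -10 // 2 = -5. Stack: [-5]
STORE_FAST r → r=-5. Stack: []
LOAD_FAST i → push 1. Stack: [1]
LOAD_CONST → push 1. Stack: [1, 1]
BINARY_OP + → 1 + 1 = 2. Stack: [2]
STORE_FAST i → i=2. Stack: []
LOAD_FAST i → push 2. Stack: [2]
LOAD_CONST → push 4. Stack: [2, 4]
COMPARE_OP bool(<) → 2 vs 4 = True. Stack: [True]
POP_JUMP_IF_FALSE → pop True; no jump. Stack: []
LOAD_FAST_LOAD_FAST r,x → push -5,2. Stack: [-5, 2]
BINARY_OP // → -5 // 2 = -3. Stack: [-3]
STORE_FAST r → r=-3. Stack: []
LOAD_FAST i → push 2. Stack: [2]
LOAD_CONST → push 1. Stack: [2, 1]
BINARY_OP + → 2 + 1 = 3. Stack: [3]
STORE_FAST i → i=3. Stack: []
LOAD_FAST i → push 3. Stack: [3]
LOAD_CONST → push 4. Stack: [3, 4]
COMPARE_OP bool(<) → 3 vs 4 = True. Stack: [True]
POP_JUMP_IF_FALSE → pop True; no jump. Stack: []
LOAD_FAST_LOAD_FAST r,x → push -3,2. Stack: [-3, 2]
BINARY_OP // → -3 // 2 = -2. Stack: [-2]
STORE_FAST r → r=-2. Stack: []
LOAD_FAST i → push 3. Stack: [3]
LOAD_CONST → push 1. Stack: [3, 1]
BINARY_OP + → 3 + 1 = 4. Stack: [4]
STORE_FAST i → i=4. Stack: []
LOAD_FAST i → push 4. Stack: [4]
LOAD_CONST → push 4. Stack: [4, 4]
COMPARE_OP bool(<) → 4 vs 4 = False. Stack: [False]
POP_JUMP_IF_FALSE → pop False; jump. Stack: []
LOAD_FAST r → push -2. Stack: [-2]
RETURN_VALUE → return -2.

-2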